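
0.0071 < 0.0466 True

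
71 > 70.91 True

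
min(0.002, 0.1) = 0.002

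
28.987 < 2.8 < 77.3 False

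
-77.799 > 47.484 False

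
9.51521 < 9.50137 False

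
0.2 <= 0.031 False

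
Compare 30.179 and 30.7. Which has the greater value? 30.7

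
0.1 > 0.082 True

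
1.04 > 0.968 True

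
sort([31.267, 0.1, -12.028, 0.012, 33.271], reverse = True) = [33.271, 31.267, 0.1, 0.012, -12.028]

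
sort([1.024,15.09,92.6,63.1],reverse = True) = [92.6,63.1,15.09,1.024]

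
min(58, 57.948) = 57.948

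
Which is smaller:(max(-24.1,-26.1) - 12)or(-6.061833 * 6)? (-6.061833 * 6)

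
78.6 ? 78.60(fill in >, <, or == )==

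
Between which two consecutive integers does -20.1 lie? -21 and -20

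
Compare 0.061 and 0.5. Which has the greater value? 0.5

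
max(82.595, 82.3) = 82.595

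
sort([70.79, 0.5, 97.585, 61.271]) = [0.5, 61.271, 70.79, 97.585]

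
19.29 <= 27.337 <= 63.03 True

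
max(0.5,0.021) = 0.5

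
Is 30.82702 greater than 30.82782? No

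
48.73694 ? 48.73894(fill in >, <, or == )<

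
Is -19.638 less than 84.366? Yes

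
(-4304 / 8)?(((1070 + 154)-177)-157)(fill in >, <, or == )<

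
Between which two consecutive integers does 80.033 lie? 80 and 81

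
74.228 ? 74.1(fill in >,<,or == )>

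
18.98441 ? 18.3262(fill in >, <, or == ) >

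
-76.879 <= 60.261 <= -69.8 False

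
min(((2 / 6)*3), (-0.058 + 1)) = 0.942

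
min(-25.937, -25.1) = -25.937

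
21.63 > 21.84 False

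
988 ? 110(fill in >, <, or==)>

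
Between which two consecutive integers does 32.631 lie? 32 and 33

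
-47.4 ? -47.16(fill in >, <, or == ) <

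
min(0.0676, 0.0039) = 0.0039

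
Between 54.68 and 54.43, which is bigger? 54.68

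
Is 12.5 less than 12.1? No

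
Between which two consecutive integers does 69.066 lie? 69 and 70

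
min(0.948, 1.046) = 0.948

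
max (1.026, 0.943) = 1.026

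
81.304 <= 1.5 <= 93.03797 False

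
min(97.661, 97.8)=97.661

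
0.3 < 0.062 False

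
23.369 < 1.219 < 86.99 False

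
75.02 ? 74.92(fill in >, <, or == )>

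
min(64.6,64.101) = 64.101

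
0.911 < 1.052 True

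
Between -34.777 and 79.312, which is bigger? 79.312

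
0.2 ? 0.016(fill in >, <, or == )>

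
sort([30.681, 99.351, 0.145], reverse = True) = [99.351, 30.681, 0.145]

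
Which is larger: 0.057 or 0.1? 0.1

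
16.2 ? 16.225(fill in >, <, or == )<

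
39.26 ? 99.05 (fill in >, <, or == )<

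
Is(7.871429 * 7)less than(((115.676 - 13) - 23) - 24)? Yes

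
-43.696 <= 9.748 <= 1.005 False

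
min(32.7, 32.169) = 32.169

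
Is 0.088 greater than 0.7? No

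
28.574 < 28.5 False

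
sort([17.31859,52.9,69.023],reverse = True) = [69.023,52.9,17.31859]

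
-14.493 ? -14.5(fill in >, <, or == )>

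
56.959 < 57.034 True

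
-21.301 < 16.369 True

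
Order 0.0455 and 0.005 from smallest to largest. 0.005, 0.0455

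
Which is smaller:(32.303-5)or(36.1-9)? (36.1-9)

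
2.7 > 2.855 False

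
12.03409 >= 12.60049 False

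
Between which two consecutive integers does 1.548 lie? 1 and 2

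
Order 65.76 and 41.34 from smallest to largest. 41.34, 65.76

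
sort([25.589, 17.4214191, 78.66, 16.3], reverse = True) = [78.66, 25.589, 17.4214191, 16.3]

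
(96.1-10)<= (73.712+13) True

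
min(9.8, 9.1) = 9.1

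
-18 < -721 False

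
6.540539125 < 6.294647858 False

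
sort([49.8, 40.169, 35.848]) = [35.848, 40.169, 49.8]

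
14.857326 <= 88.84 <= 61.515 False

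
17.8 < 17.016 False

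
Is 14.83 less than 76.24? Yes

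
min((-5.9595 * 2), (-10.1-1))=-11.919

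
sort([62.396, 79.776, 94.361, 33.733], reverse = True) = [94.361, 79.776, 62.396, 33.733]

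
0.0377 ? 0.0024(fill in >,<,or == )>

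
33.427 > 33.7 False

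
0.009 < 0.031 True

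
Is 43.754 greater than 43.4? Yes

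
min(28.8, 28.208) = 28.208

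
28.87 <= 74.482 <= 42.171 False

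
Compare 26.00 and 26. They are equal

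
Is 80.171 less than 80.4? Yes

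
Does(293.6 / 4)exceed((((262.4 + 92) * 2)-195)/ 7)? No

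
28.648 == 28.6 False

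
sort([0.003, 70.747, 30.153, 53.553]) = [0.003, 30.153, 53.553, 70.747]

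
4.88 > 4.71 True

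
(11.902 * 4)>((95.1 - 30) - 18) True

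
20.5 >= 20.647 False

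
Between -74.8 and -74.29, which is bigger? -74.29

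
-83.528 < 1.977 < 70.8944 True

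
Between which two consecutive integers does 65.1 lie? 65 and 66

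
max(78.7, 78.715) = 78.715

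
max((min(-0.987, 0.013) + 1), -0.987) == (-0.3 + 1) False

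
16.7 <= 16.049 False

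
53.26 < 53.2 False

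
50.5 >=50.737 False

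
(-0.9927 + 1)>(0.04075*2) False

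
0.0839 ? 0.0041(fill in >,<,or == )>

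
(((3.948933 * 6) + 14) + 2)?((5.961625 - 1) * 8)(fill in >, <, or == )>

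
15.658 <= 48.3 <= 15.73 False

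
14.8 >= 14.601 True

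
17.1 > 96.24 False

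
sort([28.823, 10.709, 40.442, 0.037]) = [0.037, 10.709, 28.823, 40.442]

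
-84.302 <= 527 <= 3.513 False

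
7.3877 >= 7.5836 False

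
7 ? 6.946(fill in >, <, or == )>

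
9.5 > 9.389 True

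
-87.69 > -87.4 False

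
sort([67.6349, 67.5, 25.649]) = [25.649, 67.5, 67.6349]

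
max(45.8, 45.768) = 45.8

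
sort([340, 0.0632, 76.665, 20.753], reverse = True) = [340, 76.665, 20.753, 0.0632]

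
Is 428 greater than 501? No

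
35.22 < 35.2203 True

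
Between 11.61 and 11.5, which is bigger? 11.61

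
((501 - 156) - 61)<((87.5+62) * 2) True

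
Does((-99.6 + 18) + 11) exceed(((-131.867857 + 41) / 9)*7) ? Yes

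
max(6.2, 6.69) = 6.69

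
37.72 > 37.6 True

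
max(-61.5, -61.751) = -61.5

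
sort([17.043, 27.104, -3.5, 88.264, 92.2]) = [-3.5, 17.043, 27.104, 88.264, 92.2]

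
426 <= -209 False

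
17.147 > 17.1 True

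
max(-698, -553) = -553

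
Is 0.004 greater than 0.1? No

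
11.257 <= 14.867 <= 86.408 True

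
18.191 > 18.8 False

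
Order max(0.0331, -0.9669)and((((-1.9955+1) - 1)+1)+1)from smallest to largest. ((((-1.9955+1) - 1)+1)+1), max(0.0331, -0.9669)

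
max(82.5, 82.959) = 82.959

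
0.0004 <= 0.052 True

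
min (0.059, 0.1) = 0.059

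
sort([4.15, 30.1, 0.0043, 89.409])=[0.0043, 4.15, 30.1, 89.409]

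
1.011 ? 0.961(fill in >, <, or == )>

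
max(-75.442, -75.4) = -75.4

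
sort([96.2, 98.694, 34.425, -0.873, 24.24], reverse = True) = [98.694, 96.2, 34.425, 24.24, -0.873]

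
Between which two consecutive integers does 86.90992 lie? 86 and 87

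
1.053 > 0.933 True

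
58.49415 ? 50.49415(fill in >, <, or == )>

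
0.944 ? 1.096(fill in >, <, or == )<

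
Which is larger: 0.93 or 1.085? 1.085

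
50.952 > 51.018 False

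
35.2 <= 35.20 True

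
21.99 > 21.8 True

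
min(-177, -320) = -320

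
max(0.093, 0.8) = 0.8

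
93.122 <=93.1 False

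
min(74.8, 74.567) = 74.567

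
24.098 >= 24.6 False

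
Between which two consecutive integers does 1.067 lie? 1 and 2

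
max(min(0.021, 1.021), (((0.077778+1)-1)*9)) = 0.700002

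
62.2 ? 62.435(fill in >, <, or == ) <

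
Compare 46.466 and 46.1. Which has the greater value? 46.466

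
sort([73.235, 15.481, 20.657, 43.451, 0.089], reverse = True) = [73.235, 43.451, 20.657, 15.481, 0.089]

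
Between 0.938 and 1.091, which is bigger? 1.091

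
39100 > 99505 False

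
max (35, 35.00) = 35.00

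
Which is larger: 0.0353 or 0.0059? 0.0353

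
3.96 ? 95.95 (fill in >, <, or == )<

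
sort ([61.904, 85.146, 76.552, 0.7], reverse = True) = [85.146, 76.552, 61.904, 0.7]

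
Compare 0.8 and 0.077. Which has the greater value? 0.8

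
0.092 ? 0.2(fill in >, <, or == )<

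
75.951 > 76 False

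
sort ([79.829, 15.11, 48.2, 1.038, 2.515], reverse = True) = [79.829, 48.2, 15.11, 2.515, 1.038]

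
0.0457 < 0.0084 False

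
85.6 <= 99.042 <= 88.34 False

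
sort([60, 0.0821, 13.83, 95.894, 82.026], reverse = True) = [95.894, 82.026, 60, 13.83, 0.0821]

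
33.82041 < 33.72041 False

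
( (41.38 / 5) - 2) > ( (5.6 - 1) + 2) False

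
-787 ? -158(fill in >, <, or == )<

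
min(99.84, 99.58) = 99.58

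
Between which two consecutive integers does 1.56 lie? 1 and 2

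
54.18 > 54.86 False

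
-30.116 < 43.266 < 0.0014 False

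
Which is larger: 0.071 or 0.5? 0.5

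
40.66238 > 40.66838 False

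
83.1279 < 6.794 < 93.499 False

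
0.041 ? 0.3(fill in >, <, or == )<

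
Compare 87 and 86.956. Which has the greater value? 87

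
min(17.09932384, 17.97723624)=17.09932384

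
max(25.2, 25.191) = 25.2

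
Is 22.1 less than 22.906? Yes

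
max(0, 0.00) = 0.00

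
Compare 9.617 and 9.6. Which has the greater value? 9.617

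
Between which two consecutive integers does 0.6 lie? 0 and 1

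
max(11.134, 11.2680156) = 11.2680156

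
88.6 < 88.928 True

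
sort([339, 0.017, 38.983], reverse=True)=[339, 38.983, 0.017]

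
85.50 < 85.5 False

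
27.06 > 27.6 False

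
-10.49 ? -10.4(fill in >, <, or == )<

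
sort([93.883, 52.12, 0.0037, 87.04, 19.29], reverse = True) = [93.883, 87.04, 52.12, 19.29, 0.0037]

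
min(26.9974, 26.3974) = 26.3974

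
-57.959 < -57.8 True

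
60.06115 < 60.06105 False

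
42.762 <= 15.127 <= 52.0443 False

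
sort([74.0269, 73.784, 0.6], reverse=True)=[74.0269, 73.784, 0.6]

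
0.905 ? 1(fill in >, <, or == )<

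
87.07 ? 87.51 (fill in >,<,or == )<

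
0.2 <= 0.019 False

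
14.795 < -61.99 False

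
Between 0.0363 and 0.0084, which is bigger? 0.0363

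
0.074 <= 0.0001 False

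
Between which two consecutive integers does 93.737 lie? 93 and 94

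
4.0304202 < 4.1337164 True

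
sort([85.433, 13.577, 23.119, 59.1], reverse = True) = [85.433, 59.1, 23.119, 13.577]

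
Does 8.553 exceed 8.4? Yes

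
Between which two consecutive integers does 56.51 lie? 56 and 57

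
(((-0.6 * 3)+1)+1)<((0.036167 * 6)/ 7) False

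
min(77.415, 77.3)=77.3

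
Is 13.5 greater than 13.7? No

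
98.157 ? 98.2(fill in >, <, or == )<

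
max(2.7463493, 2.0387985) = 2.7463493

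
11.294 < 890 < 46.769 False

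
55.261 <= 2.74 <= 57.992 False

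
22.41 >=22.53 False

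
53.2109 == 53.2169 False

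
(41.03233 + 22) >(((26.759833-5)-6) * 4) False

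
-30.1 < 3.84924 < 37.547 True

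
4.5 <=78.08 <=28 False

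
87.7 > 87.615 True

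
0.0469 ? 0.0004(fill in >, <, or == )>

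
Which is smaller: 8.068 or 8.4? 8.068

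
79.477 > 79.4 True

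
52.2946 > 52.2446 True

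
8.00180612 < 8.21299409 True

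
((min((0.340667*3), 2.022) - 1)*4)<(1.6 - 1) True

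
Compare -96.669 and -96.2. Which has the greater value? -96.2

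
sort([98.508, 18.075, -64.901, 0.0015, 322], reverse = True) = [322, 98.508, 18.075, 0.0015, -64.901]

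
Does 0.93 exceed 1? No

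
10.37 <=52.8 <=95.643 True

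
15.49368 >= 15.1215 True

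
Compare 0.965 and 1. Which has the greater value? 1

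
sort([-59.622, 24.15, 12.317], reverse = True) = [24.15, 12.317, -59.622]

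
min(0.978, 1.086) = 0.978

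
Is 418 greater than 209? Yes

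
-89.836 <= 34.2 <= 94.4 True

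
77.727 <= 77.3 False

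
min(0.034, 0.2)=0.034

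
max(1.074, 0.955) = 1.074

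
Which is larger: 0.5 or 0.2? 0.5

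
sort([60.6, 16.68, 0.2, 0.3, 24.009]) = [0.2, 0.3, 16.68, 24.009, 60.6]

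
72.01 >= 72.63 False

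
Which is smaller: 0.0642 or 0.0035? 0.0035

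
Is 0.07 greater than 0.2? No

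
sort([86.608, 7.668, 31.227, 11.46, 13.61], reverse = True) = [86.608, 31.227, 13.61, 11.46, 7.668]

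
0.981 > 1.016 False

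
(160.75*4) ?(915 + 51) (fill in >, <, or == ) <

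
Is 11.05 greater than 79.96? No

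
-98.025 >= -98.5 True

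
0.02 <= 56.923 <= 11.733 False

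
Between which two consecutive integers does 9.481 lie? 9 and 10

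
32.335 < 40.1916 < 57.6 True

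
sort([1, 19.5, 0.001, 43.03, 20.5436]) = [0.001, 1, 19.5, 20.5436, 43.03]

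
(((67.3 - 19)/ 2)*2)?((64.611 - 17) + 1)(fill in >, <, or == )<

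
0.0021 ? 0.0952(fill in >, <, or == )<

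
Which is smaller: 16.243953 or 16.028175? 16.028175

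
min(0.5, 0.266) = 0.266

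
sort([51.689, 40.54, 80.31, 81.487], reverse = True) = [81.487, 80.31, 51.689, 40.54]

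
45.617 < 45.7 True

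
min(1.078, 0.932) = 0.932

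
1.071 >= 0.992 True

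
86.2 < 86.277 True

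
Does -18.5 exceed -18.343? No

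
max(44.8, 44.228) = 44.8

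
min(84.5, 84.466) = 84.466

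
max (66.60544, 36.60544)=66.60544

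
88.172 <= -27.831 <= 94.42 False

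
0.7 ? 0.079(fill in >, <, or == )>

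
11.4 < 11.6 True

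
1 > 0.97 True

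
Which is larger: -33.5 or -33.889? -33.5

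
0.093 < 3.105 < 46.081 True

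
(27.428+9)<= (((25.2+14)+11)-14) False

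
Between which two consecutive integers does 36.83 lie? 36 and 37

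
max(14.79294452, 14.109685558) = 14.79294452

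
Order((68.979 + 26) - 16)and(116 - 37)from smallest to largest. ((68.979 + 26) - 16),(116 - 37)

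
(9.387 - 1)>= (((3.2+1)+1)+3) True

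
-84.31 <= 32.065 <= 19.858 False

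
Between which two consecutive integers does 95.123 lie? 95 and 96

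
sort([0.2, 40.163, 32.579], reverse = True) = [40.163, 32.579, 0.2]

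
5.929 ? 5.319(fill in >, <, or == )>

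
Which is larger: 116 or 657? 657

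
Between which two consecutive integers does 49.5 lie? 49 and 50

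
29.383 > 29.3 True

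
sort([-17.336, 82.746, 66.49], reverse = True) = [82.746, 66.49, -17.336]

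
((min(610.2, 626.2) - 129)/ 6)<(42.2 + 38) False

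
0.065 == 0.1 False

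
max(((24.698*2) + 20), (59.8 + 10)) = 69.8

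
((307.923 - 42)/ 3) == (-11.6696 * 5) False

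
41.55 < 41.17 False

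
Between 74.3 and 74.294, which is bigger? 74.3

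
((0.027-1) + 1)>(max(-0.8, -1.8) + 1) False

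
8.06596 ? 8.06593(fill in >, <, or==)>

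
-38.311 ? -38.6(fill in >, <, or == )>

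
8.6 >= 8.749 False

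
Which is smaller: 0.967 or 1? 0.967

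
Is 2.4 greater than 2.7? No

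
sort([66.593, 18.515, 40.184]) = [18.515, 40.184, 66.593]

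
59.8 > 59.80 False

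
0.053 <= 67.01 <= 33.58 False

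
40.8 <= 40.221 False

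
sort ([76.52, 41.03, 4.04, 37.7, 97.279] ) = [4.04, 37.7, 41.03, 76.52, 97.279]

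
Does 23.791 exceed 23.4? Yes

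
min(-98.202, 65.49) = -98.202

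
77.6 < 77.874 True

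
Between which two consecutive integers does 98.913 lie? 98 and 99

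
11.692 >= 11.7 False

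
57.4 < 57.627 True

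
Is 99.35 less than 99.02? No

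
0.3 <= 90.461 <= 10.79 False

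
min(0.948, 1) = 0.948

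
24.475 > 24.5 False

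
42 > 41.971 True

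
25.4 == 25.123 False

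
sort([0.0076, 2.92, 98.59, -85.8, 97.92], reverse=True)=[98.59, 97.92, 2.92, 0.0076, -85.8]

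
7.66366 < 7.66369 True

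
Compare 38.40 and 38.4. They are equal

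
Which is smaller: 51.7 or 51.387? 51.387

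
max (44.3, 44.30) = 44.30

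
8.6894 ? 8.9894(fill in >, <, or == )<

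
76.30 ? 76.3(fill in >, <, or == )==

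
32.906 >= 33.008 False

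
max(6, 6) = 6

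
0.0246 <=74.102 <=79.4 True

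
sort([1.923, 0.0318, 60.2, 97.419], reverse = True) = [97.419, 60.2, 1.923, 0.0318]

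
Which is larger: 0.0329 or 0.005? 0.0329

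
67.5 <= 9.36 False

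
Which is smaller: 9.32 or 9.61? 9.32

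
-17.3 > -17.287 False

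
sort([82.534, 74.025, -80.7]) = [-80.7, 74.025, 82.534]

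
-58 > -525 True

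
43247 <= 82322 True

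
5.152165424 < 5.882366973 True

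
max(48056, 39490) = 48056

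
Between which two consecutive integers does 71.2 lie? 71 and 72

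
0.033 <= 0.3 True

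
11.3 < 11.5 True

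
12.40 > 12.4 False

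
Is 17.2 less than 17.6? Yes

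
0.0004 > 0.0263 False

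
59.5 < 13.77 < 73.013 False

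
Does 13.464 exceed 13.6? No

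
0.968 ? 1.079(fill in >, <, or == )<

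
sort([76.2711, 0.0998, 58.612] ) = [0.0998, 58.612, 76.2711]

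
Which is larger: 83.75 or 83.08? 83.75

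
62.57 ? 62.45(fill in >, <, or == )>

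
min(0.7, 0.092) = 0.092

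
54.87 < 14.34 False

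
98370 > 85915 True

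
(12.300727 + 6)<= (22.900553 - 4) True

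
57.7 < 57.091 False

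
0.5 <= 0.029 False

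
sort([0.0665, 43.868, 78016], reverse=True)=[78016, 43.868, 0.0665]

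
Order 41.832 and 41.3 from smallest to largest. 41.3, 41.832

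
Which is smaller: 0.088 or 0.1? 0.088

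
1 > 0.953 True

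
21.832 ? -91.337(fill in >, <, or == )>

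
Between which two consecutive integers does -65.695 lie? -66 and -65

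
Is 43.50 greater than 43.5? No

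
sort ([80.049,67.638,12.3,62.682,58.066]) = [12.3,58.066,62.682,67.638,80.049]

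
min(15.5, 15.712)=15.5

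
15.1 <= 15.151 True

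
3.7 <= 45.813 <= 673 True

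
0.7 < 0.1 False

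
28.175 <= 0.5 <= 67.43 False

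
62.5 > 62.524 False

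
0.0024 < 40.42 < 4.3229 False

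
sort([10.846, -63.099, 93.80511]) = [-63.099, 10.846, 93.80511]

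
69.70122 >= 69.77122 False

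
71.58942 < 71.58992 True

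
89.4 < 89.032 False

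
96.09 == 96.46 False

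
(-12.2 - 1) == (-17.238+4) False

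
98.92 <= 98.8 False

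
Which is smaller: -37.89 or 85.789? -37.89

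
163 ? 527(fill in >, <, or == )<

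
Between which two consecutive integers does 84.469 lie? 84 and 85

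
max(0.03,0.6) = 0.6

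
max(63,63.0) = 63.0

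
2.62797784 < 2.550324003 False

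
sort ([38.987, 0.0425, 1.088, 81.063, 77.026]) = [0.0425, 1.088, 38.987, 77.026, 81.063]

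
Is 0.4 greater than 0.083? Yes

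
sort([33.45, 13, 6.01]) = [6.01, 13, 33.45]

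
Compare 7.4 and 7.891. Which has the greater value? 7.891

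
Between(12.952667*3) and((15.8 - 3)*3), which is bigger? (12.952667*3)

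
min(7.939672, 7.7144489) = 7.7144489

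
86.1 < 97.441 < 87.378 False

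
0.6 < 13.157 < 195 True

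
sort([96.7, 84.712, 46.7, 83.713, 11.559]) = [11.559, 46.7, 83.713, 84.712, 96.7]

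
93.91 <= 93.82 False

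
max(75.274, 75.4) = 75.4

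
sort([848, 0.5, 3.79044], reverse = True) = [848, 3.79044, 0.5]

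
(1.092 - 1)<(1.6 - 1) True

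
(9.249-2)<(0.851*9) True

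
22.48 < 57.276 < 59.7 True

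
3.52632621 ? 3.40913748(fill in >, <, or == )>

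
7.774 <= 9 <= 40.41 True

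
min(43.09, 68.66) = 43.09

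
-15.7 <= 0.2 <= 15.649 True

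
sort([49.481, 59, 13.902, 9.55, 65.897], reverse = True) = [65.897, 59, 49.481, 13.902, 9.55]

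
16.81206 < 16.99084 True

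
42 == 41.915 False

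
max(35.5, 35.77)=35.77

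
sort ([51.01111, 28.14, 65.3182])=[28.14, 51.01111, 65.3182]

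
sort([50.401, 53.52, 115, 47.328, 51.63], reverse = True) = [115, 53.52, 51.63, 50.401, 47.328]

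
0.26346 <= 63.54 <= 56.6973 False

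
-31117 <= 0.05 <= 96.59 True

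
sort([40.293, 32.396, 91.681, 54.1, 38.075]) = [32.396, 38.075, 40.293, 54.1, 91.681]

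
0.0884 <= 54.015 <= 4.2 False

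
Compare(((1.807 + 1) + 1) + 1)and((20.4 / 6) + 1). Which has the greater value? (((1.807 + 1) + 1) + 1)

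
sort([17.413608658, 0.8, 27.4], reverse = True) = [27.4, 17.413608658, 0.8]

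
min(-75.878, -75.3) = -75.878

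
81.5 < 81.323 False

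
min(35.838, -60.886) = -60.886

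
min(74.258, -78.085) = -78.085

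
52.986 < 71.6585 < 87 True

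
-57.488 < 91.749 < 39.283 False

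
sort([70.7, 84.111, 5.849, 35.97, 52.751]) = [5.849, 35.97, 52.751, 70.7, 84.111]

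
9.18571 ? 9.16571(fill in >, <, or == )>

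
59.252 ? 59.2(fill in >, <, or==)>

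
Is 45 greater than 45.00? No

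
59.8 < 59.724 False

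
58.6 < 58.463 False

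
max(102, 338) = 338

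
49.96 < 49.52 False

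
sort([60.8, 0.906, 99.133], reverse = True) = [99.133, 60.8, 0.906]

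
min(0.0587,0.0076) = 0.0076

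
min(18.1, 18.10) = 18.1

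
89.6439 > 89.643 True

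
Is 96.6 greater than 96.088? Yes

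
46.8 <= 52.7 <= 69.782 True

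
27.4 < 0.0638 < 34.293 False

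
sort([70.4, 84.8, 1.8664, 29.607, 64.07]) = [1.8664, 29.607, 64.07, 70.4, 84.8]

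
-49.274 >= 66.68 False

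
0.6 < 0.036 False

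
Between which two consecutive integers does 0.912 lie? 0 and 1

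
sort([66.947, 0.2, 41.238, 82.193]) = [0.2, 41.238, 66.947, 82.193]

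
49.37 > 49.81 False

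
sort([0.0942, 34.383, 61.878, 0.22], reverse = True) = [61.878, 34.383, 0.22, 0.0942]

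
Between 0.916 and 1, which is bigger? 1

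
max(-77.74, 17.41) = 17.41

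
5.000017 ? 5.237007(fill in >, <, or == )<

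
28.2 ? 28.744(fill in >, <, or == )<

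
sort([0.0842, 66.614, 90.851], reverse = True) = [90.851, 66.614, 0.0842]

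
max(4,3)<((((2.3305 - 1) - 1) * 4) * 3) False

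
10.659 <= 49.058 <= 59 True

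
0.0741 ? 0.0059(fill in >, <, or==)>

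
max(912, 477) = 912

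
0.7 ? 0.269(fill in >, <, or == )>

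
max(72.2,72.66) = 72.66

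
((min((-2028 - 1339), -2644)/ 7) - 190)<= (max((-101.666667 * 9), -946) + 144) False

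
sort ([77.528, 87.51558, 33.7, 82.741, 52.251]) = [33.7, 52.251, 77.528, 82.741, 87.51558]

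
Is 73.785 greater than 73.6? Yes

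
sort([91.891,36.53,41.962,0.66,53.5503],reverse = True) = [91.891,53.5503,41.962,36.53,0.66]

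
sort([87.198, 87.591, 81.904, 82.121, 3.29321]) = [3.29321, 81.904, 82.121, 87.198, 87.591]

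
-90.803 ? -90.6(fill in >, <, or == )<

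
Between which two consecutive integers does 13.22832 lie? 13 and 14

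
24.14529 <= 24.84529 True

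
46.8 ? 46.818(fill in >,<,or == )<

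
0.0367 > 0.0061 True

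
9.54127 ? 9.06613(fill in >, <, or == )>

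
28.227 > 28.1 True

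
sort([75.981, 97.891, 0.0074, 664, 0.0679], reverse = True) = [664, 97.891, 75.981, 0.0679, 0.0074]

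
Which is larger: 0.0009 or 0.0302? 0.0302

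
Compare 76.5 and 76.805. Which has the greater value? 76.805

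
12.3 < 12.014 False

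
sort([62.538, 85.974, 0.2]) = [0.2, 62.538, 85.974]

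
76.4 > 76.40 False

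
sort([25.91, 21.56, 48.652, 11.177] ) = [11.177, 21.56, 25.91, 48.652]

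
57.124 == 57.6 False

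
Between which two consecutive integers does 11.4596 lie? 11 and 12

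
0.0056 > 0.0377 False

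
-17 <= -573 False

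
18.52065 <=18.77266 True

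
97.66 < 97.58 False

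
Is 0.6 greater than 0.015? Yes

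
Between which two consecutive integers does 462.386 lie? 462 and 463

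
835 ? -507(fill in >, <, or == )>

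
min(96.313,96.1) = 96.1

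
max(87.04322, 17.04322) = 87.04322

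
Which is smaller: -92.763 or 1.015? -92.763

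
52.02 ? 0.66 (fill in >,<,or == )>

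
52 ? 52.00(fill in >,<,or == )==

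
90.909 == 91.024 False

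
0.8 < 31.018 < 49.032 True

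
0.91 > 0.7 True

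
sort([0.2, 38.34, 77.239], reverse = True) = [77.239, 38.34, 0.2]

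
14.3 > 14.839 False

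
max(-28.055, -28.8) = -28.055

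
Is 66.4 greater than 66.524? No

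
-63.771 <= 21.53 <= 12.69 False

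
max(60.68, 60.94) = 60.94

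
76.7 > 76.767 False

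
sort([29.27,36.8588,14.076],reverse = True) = [36.8588,29.27,14.076]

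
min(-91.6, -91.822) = -91.822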